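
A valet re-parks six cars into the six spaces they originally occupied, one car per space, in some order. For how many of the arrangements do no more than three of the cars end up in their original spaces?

704

# with exactly i fixed is C(6,i)·!(6-i); sum over i=0..3:
  i=0: C(6,0)·!6 = 1·265 = 265
  i=1: C(6,1)·!5 = 6·44 = 264
  i=2: C(6,2)·!4 = 15·9 = 135
  i=3: C(6,3)·!3 = 20·2 = 40
Total = 704.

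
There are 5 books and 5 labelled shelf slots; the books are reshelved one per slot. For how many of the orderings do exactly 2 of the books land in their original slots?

20

Choose which 2 of the 5 are fixed: C(5,2) = 10.
The remaining 3 must be deranged: !3 = 2.
Total: 10 × 2 = 20.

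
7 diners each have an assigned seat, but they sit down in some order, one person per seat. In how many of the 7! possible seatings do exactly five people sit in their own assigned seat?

21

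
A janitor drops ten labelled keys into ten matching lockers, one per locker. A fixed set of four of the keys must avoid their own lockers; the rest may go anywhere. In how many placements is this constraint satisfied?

2399760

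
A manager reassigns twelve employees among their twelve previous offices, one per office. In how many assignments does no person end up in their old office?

176214841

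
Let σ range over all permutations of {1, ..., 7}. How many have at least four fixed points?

92

Sum C(7,i)·!(7-i) for i = 4..7:
  i=4: C(7,4)·!3 = 35·2 = 70
  i=5: C(7,5)·!2 = 21·1 = 21
  i=6: C(7,6)·!1 = 7·0 = 0
  i=7: C(7,7)·!0 = 1·1 = 1
Total = 92.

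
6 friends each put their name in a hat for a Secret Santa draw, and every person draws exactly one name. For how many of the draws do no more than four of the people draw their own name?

719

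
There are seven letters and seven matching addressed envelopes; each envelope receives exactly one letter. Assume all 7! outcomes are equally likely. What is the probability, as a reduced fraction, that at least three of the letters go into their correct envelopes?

407/5040

Favorable outcomes: Σ_{i≥3} C(7,i)·!(7-i) = 35·9 + 35·2 + 21·1 + 7·0 + 1·1 = 407.
Total outcomes: 7! = 5040.
Probability = 407/5040 = 407/5040.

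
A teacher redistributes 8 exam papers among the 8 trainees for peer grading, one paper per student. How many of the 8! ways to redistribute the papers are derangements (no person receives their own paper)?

14833

Use !n = n·!(n-1) + (-1)^n.
!8 = 8·1854 + 1 = 14833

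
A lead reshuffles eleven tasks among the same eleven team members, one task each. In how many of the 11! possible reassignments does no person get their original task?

Use !n = n·!(n-1) + (-1)^n.
!11 = 11·1334961 - 1 = 14684570

14684570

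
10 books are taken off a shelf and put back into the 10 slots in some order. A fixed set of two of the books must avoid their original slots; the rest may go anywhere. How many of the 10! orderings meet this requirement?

Inclusion-exclusion on the 2 forbidden self-matches:
Σ_{j=0}^{2} (-1)^j C(2,j)(10-j)!
= C(2,0)·10! - C(2,1)·9! + C(2,2)·8!
= 3628800 - 725760 + 40320
= 2943360

2943360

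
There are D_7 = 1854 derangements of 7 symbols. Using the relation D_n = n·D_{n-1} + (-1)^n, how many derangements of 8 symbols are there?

14833

D_8 = 8·1854 + 1 = 14833.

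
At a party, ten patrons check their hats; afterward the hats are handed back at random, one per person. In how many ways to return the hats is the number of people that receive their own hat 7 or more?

286

# with exactly i fixed is C(10,i)·!(10-i); sum over i=7..10:
  i=7: C(10,7)·!3 = 120·2 = 240
  i=8: C(10,8)·!2 = 45·1 = 45
  i=9: C(10,9)·!1 = 10·0 = 0
  i=10: C(10,10)·!0 = 1·1 = 1
Total = 286.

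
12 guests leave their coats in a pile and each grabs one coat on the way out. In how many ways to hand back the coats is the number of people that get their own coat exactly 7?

Choose which 7 of the 12 are fixed: C(12,7) = 792.
The remaining 5 must be deranged: !5 = 44.
Total: 792 × 44 = 34848.

34848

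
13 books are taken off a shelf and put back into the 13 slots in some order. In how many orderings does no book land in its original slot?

2290792932

Use !n = n·!(n-1) + (-1)^n.
!13 = 13·176214841 - 1 = 2290792932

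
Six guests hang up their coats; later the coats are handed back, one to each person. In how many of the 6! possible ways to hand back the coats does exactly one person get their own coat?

264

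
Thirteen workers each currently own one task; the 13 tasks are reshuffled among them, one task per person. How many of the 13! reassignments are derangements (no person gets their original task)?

Use !n = (n-1)(!(n-1) + !(n-2)).
!13 = 12·(176214841 + 14684570) = 12·190899411 = 2290792932

2290792932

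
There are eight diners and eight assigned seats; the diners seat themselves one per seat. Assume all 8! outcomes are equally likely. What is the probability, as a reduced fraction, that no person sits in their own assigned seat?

Favorable outcomes: !8 = 14833.
Total outcomes: 8! = 40320.
Probability = 14833/40320 = 2119/5760.

2119/5760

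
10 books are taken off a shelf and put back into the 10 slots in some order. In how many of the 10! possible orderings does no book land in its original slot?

Use !n = n·!(n-1) + (-1)^n.
!10 = 10·133496 + 1 = 1334961

1334961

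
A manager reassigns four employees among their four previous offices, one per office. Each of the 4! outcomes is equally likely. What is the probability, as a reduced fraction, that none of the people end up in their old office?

3/8

Favorable outcomes: !4 = 9.
Total outcomes: 4! = 24.
Probability = 9/24 = 3/8.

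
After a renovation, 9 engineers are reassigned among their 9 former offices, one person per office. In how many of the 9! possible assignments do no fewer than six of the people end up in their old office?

205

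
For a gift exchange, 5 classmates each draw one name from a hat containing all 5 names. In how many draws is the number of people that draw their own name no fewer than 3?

# with exactly i fixed is C(5,i)·!(5-i); sum over i=3..5:
  i=3: C(5,3)·!2 = 10·1 = 10
  i=4: C(5,4)·!1 = 5·0 = 0
  i=5: C(5,5)·!0 = 1·1 = 1
Total = 11.

11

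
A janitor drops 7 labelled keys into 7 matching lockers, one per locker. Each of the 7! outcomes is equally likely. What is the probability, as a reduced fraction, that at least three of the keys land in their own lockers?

407/5040

Favorable outcomes: Σ_{i≥3} C(7,i)·!(7-i) = 35·9 + 35·2 + 21·1 + 7·0 + 1·1 = 407.
Total outcomes: 7! = 5040.
Probability = 407/5040 = 407/5040.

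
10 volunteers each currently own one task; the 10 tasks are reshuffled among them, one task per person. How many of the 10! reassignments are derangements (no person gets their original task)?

The subfactorial !10 = [10!/e] (nearest integer).
10! = 3628800, and 3628800/e ≈ 1334960.92, so !10 = 1334961.

1334961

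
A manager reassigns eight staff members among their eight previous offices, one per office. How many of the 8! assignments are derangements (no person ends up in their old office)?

The number of derangements of 8 is !8 = Σ_{k=0}^{8} (-1)^k·8!/k!
= 8! - 8!/1! + 8!/2! - 8!/3! + 8!/4! - 8!/5! + 8!/6! - 8!/7! + 8!/8!
= 40320 - 40320 + 20160 - 6720 + 1680 - 336 + 56 - 8 + 1
= 14833

14833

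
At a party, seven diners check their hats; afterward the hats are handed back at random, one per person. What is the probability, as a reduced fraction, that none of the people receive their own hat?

Favorable outcomes: !7 = 1854.
Total outcomes: 7! = 5040.
Probability = 1854/5040 = 103/280.

103/280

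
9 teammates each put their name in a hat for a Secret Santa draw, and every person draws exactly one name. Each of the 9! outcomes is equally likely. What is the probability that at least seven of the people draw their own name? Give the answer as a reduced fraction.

Favorable outcomes: Σ_{i≥7} C(9,i)·!(9-i) = 36·1 + 9·0 + 1·1 = 37.
Total outcomes: 9! = 362880.
Probability = 37/362880 = 37/362880.

37/362880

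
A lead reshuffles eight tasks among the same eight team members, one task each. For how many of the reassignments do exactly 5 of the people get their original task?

Choose which 5 of the 8 are fixed: C(8,5) = 56.
The other 3 form a derangement: !3 = 2.
Total: 56 × 2 = 112.

112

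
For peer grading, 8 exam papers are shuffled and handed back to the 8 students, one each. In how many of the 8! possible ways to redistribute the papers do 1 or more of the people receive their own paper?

25487

# with exactly i fixed is C(8,i)·!(8-i); sum over i=1..8:
  i=1: C(8,1)·!7 = 8·1854 = 14832
  i=2: C(8,2)·!6 = 28·265 = 7420
  i=3: C(8,3)·!5 = 56·44 = 2464
  i=4: C(8,4)·!4 = 70·9 = 630
  i=5: C(8,5)·!3 = 56·2 = 112
  i=6: C(8,6)·!2 = 28·1 = 28
  i=7: C(8,7)·!1 = 8·0 = 0
  i=8: C(8,8)·!0 = 1·1 = 1
Total = 25487.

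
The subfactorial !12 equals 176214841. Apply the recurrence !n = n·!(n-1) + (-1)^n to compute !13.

!13 = 13·176214841 - 1 = 2290792932.

2290792932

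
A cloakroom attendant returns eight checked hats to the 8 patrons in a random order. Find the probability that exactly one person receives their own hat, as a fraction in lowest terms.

Favorable outcomes: C(8,1)·!7 = 8·1854 = 14832.
Total outcomes: 8! = 40320.
Probability = 14832/40320 = 103/280.

103/280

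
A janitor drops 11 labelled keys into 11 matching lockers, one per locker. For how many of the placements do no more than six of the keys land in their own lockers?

39913444

# with exactly i fixed is C(11,i)·!(11-i); sum over i=0..6:
  i=0: C(11,0)·!11 = 1·14684570 = 14684570
  i=1: C(11,1)·!10 = 11·1334961 = 14684571
  i=2: C(11,2)·!9 = 55·133496 = 7342280
  i=3: C(11,3)·!8 = 165·14833 = 2447445
  i=4: C(11,4)·!7 = 330·1854 = 611820
  i=5: C(11,5)·!6 = 462·265 = 122430
  i=6: C(11,6)·!5 = 462·44 = 20328
Total = 39913444.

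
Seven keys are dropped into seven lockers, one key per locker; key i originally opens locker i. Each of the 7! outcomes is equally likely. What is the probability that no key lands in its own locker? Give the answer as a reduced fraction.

103/280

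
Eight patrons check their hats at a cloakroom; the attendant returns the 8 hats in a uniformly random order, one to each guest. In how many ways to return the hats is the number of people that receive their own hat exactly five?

Pick the 5 fixed positions: C(8,5) = 56 ways.
The other 3 form a derangement: !3 = 2.
Total: 56 × 2 = 112.

112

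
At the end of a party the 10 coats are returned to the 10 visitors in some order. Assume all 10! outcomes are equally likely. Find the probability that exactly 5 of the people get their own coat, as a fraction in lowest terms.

Favorable outcomes: C(10,5)·!5 = 252·44 = 11088.
Total outcomes: 10! = 3628800.
Probability = 11088/3628800 = 11/3600.

11/3600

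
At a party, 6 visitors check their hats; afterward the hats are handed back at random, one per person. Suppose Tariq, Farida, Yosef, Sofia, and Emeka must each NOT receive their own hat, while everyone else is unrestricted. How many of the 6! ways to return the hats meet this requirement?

309

Inclusion-exclusion on the 5 forbidden self-matches:
Σ_{j=0}^{5} (-1)^j C(5,j)(6-j)!
= C(5,0)·6! - C(5,1)·5! + C(5,2)·4! - C(5,3)·3! + C(5,4)·2! - C(5,5)·1!
= 720 - 600 + 240 - 60 + 10 - 1
= 309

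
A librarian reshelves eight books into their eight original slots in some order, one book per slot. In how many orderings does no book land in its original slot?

By inclusion-exclusion, !8 = Σ (-1)^k · 8!/k! for k=0..8
= 8! - 8!/1! + 8!/2! - 8!/3! + 8!/4! - 8!/5! + 8!/6! - 8!/7! + 8!/8!
= 40320 - 40320 + 20160 - 6720 + 1680 - 336 + 56 - 8 + 1
= 14833

14833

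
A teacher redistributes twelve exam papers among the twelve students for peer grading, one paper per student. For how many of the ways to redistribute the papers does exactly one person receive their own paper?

Pick the single fixed position: C(12,1) = 12 ways.
The remaining 11 must be deranged: !11 = 14684570.
Total: 12 × 14684570 = 176214840.

176214840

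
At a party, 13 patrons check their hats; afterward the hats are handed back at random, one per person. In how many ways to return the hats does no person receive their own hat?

Recurrence: !13 = 12·(!12 + !11).
!13 = 12·(176214841 + 14684570) = 12·190899411 = 2290792932

2290792932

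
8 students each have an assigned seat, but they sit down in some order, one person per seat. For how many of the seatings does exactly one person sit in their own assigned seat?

14832

Pick the single fixed position: C(8,1) = 8 ways.
The remaining 7 must be deranged: !7 = 1854.
Total: 8 × 1854 = 14832.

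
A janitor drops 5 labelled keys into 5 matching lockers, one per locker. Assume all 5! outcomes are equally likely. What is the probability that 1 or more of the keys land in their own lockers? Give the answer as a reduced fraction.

19/30

Favorable outcomes: Σ_{i≥1} C(5,i)·!(5-i) = 5·9 + 10·2 + 10·1 + 5·0 + 1·1 = 76.
Total outcomes: 5! = 120.
Probability = 76/120 = 19/30.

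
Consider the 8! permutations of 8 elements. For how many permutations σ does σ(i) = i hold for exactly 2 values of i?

Pick the 2 fixed positions: C(8,2) = 28 ways.
The other 6 form a derangement: !6 = 265.
Total: 28 × 265 = 7420.

7420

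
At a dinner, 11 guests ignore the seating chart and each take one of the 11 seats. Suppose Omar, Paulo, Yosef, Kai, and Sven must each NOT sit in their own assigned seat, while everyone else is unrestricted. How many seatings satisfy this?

Let A_j be the event that the j-th constrained one is fixed. By inclusion-exclusion over the 5 events:
Σ_{j=0}^{5} (-1)^j C(5,j)(11-j)!
= C(5,0)·11! - C(5,1)·10! + C(5,2)·9! - C(5,3)·8! + C(5,4)·7! - C(5,5)·6!
= 39916800 - 18144000 + 3628800 - 403200 + 25200 - 720
= 25022880

25022880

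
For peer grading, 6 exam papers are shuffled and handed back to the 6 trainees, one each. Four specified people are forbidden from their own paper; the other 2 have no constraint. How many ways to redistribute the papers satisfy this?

Let A_j be the event that the j-th constrained one is fixed. By inclusion-exclusion over the 4 events:
Σ_{j=0}^{4} (-1)^j C(4,j)(6-j)!
= C(4,0)·6! - C(4,1)·5! + C(4,2)·4! - C(4,3)·3! + C(4,4)·2!
= 720 - 480 + 144 - 24 + 2
= 362

362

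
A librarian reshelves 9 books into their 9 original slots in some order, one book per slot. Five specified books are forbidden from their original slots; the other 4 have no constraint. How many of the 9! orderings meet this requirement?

205056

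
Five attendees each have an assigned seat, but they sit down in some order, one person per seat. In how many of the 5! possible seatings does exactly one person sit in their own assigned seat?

Pick the single fixed position: C(5,1) = 5 ways.
The remaining 4 must be deranged: !4 = 9.
Total: 5 × 9 = 45.

45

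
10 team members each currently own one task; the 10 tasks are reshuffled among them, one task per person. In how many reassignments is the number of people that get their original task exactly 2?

667485

Choose which 2 of the 10 are fixed: C(10,2) = 45.
The remaining 8 must be deranged: !8 = 14833.
Total: 45 × 14833 = 667485.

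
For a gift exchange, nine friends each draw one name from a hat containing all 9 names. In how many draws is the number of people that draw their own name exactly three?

22260

Choose which 3 of the 9 are fixed: C(9,3) = 84.
The other 6 form a derangement: !6 = 265.
Total: 84 × 265 = 22260.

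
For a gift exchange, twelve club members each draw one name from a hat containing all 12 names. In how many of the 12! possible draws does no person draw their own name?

176214841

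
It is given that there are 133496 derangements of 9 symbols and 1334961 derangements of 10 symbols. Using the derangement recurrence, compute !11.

14684570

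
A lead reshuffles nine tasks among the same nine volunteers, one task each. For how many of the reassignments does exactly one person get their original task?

133497

Pick the single fixed position: C(9,1) = 9 ways.
The remaining 8 must be deranged: !8 = 14833.
Total: 9 × 14833 = 133497.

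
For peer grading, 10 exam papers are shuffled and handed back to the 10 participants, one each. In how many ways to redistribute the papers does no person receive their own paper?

1334961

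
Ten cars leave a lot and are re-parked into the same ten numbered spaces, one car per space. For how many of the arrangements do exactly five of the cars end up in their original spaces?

11088

Choose which 5 of the 10 are fixed: C(10,5) = 252.
The remaining 5 must be deranged: !5 = 44.
Total: 252 × 44 = 11088.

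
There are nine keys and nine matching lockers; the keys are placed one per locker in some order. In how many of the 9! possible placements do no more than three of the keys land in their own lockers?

355997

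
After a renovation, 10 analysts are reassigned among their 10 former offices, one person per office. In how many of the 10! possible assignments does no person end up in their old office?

1334961

!10 = 10! · Σ_{k=0}^{10} (-1)^k/k!
= 10! - 10!/1! + 10!/2! - 10!/3! + 10!/4! - 10!/5! + 10!/6! - 10!/7! + 10!/8! - 10!/9! + 10!/10!
= 3628800 - 3628800 + 1814400 - 604800 + 151200 - 30240 + 5040 - 720 + 90 - 10 + 1
= 1334961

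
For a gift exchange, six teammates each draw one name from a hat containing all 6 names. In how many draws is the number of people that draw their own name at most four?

# with exactly i fixed is C(6,i)·!(6-i); sum over i=0..4:
  i=0: C(6,0)·!6 = 1·265 = 265
  i=1: C(6,1)·!5 = 6·44 = 264
  i=2: C(6,2)·!4 = 15·9 = 135
  i=3: C(6,3)·!3 = 20·2 = 40
  i=4: C(6,4)·!2 = 15·1 = 15
Total = 719.

719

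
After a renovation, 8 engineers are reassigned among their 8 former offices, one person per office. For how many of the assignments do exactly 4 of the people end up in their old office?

630

Choose which 4 of the 8 are fixed: C(8,4) = 70.
The other 4 form a derangement: !4 = 9.
Total: 70 × 9 = 630.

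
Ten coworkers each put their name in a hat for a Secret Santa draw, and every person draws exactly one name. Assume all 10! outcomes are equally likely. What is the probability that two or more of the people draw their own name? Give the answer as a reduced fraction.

958879/3628800

Favorable outcomes: Σ_{i≥2} C(10,i)·!(10-i) = 45·14833 + 120·1854 + 210·265 + 252·44 + 210·9 + 120·2 + 45·1 + 10·0 + 1·1 = 958879.
Total outcomes: 10! = 3628800.
Probability = 958879/3628800 = 958879/3628800.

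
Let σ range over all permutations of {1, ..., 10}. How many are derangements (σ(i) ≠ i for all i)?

The number of derangements of 10 is !10 = Σ_{k=0}^{10} (-1)^k·10!/k!
= 10! - 10!/1! + 10!/2! - 10!/3! + 10!/4! - 10!/5! + 10!/6! - 10!/7! + 10!/8! - 10!/9! + 10!/10!
= 3628800 - 3628800 + 1814400 - 604800 + 151200 - 30240 + 5040 - 720 + 90 - 10 + 1
= 1334961

1334961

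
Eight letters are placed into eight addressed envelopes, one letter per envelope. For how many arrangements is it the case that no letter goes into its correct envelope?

14833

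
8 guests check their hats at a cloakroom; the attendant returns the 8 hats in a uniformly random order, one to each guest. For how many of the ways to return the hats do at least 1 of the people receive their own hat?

# with exactly i fixed is C(8,i)·!(8-i); sum over i=1..8:
  i=1: C(8,1)·!7 = 8·1854 = 14832
  i=2: C(8,2)·!6 = 28·265 = 7420
  i=3: C(8,3)·!5 = 56·44 = 2464
  i=4: C(8,4)·!4 = 70·9 = 630
  i=5: C(8,5)·!3 = 56·2 = 112
  i=6: C(8,6)·!2 = 28·1 = 28
  i=7: C(8,7)·!1 = 8·0 = 0
  i=8: C(8,8)·!0 = 1·1 = 1
Total = 25487.

25487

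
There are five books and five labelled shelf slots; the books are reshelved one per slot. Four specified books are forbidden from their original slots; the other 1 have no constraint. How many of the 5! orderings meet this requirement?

53

Let A_j be the event that the j-th constrained one is fixed. By inclusion-exclusion over the 4 events:
Σ_{j=0}^{4} (-1)^j C(4,j)(5-j)!
= C(4,0)·5! - C(4,1)·4! + C(4,2)·3! - C(4,3)·2! + C(4,4)·1!
= 120 - 96 + 36 - 8 + 1
= 53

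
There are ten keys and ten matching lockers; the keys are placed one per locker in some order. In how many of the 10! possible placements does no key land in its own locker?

1334961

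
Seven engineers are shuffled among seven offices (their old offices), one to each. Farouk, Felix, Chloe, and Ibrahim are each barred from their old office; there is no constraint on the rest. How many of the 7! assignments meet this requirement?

2790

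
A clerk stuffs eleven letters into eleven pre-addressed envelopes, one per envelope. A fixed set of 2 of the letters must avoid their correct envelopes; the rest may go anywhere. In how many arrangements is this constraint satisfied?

Let A_j be the event that the j-th constrained one is fixed. By inclusion-exclusion over the 2 events:
Σ_{j=0}^{2} (-1)^j C(2,j)(11-j)!
= C(2,0)·11! - C(2,1)·10! + C(2,2)·9!
= 39916800 - 7257600 + 362880
= 33022080

33022080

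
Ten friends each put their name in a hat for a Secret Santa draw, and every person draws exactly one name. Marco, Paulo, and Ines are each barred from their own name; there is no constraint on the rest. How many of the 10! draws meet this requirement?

Let A_j be the event that the j-th constrained one is fixed. By inclusion-exclusion over the 3 events:
Σ_{j=0}^{3} (-1)^j C(3,j)(10-j)!
= C(3,0)·10! - C(3,1)·9! + C(3,2)·8! - C(3,3)·7!
= 3628800 - 1088640 + 120960 - 5040
= 2656080

2656080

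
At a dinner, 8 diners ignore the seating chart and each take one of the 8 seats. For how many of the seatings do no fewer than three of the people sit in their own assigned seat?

3235

Sum C(8,i)·!(8-i) for i = 3..8:
  i=3: C(8,3)·!5 = 56·44 = 2464
  i=4: C(8,4)·!4 = 70·9 = 630
  i=5: C(8,5)·!3 = 56·2 = 112
  i=6: C(8,6)·!2 = 28·1 = 28
  i=7: C(8,7)·!1 = 8·0 = 0
  i=8: C(8,8)·!0 = 1·1 = 1
Total = 3235.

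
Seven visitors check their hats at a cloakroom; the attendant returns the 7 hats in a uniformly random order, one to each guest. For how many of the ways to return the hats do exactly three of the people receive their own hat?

Choose which 3 of the 7 are fixed: C(7,3) = 35.
The remaining 4 must be deranged: !4 = 9.
Total: 35 × 9 = 315.

315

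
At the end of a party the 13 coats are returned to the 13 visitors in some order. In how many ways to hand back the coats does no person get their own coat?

2290792932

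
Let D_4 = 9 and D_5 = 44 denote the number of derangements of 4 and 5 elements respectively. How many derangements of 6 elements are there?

265

D_6 = (6-1)·(D_5 + D_4) = 5·(44 + 9) = 5·53 = 265.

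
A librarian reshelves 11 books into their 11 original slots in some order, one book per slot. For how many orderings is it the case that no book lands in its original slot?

14684570

The subfactorial !11 = [11!/e] (nearest integer).
11! = 39916800, and 39916800/e ≈ 14684570.08, so !11 = 14684570.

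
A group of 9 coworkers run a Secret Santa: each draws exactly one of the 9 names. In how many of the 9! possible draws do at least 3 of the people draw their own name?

29143

Sum C(9,i)·!(9-i) for i = 3..9:
  i=3: C(9,3)·!6 = 84·265 = 22260
  i=4: C(9,4)·!5 = 126·44 = 5544
  i=5: C(9,5)·!4 = 126·9 = 1134
  i=6: C(9,6)·!3 = 84·2 = 168
  i=7: C(9,7)·!2 = 36·1 = 36
  i=8: C(9,8)·!1 = 9·0 = 0
  i=9: C(9,9)·!0 = 1·1 = 1
Total = 29143.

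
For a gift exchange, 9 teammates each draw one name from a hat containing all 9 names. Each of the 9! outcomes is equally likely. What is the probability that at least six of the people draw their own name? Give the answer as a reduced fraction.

41/72576

Favorable outcomes: Σ_{i≥6} C(9,i)·!(9-i) = 84·2 + 36·1 + 9·0 + 1·1 = 205.
Total outcomes: 9! = 362880.
Probability = 205/362880 = 41/72576.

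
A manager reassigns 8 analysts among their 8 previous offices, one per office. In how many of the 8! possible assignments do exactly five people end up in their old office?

Choose which 5 of the 8 are fixed: C(8,5) = 56.
The other 3 form a derangement: !3 = 2.
Total: 56 × 2 = 112.

112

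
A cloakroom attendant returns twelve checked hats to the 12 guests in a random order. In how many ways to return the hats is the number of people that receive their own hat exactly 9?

Choose which 9 of the 12 are fixed: C(12,9) = 220.
The remaining 3 must be deranged: !3 = 2.
Total: 220 × 2 = 440.

440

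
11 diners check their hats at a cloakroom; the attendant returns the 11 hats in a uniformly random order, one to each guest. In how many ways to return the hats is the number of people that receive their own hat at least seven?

3356

Sum C(11,i)·!(11-i) for i = 7..11:
  i=7: C(11,7)·!4 = 330·9 = 2970
  i=8: C(11,8)·!3 = 165·2 = 330
  i=9: C(11,9)·!2 = 55·1 = 55
  i=10: C(11,10)·!1 = 11·0 = 0
  i=11: C(11,11)·!0 = 1·1 = 1
Total = 3356.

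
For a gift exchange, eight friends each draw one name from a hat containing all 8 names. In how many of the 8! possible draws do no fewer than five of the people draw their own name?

# with exactly i fixed is C(8,i)·!(8-i); sum over i=5..8:
  i=5: C(8,5)·!3 = 56·2 = 112
  i=6: C(8,6)·!2 = 28·1 = 28
  i=7: C(8,7)·!1 = 8·0 = 0
  i=8: C(8,8)·!0 = 1·1 = 1
Total = 141.

141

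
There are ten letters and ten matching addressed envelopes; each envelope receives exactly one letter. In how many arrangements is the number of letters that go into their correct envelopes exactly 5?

Pick the 5 fixed positions: C(10,5) = 252 ways.
The remaining 5 must be deranged: !5 = 44.
Total: 252 × 44 = 11088.

11088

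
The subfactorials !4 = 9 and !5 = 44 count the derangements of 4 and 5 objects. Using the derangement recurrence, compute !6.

!6 = (6-1)·(!5 + !4) = 5·(44 + 9) = 5·53 = 265.

265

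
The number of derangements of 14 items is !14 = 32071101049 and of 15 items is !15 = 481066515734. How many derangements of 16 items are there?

!16 = (16-1)·(!15 + !14) = 15·(481066515734 + 32071101049) = 15·513137616783 = 7697064251745.

7697064251745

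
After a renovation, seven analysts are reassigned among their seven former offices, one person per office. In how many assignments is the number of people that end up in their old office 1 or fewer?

3709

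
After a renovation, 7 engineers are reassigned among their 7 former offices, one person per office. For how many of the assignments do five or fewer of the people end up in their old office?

5039

# with exactly i fixed is C(7,i)·!(7-i); sum over i=0..5:
  i=0: C(7,0)·!7 = 1·1854 = 1854
  i=1: C(7,1)·!6 = 7·265 = 1855
  i=2: C(7,2)·!5 = 21·44 = 924
  i=3: C(7,3)·!4 = 35·9 = 315
  i=4: C(7,4)·!3 = 35·2 = 70
  i=5: C(7,5)·!2 = 21·1 = 21
Total = 5039.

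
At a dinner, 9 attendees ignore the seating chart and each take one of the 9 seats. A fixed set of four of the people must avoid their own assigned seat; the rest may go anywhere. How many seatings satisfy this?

Let A_j be the event that the j-th constrained one is fixed. By inclusion-exclusion over the 4 events:
Σ_{j=0}^{4} (-1)^j C(4,j)(9-j)!
= C(4,0)·9! - C(4,1)·8! + C(4,2)·7! - C(4,3)·6! + C(4,4)·5!
= 362880 - 161280 + 30240 - 2880 + 120
= 229080

229080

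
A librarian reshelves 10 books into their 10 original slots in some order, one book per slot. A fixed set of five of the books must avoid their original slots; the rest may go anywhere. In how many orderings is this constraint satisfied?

2170680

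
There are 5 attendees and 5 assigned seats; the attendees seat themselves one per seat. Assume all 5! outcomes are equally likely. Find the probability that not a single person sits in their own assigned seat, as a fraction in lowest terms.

Favorable outcomes: !5 = 44.
Total outcomes: 5! = 120.
Probability = 44/120 = 11/30.

11/30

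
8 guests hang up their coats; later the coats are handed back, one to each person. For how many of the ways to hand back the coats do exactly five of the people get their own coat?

112

Choose which 5 of the 8 are fixed: C(8,5) = 56.
The other 3 form a derangement: !3 = 2.
Total: 56 × 2 = 112.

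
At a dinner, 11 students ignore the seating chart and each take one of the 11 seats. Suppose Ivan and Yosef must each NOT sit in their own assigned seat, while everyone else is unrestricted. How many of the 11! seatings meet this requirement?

33022080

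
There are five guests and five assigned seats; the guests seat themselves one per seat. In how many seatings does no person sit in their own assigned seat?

!5 = 5! · Σ_{k=0}^{5} (-1)^k/k!
= 5! - 5!/1! + 5!/2! - 5!/3! + 5!/4! - 5!/5!
= 120 - 120 + 60 - 20 + 5 - 1
= 44

44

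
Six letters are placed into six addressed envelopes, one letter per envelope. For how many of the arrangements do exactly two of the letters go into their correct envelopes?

Choose which 2 of the 6 are fixed: C(6,2) = 15.
The remaining 4 must be deranged: !4 = 9.
Total: 15 × 9 = 135.

135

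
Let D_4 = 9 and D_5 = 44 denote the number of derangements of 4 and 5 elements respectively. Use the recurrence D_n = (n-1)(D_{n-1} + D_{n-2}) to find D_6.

265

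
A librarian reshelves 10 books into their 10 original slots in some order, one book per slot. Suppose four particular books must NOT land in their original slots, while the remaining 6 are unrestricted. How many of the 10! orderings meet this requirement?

Let A_j be the event that the j-th constrained one is fixed. By inclusion-exclusion over the 4 events:
Σ_{j=0}^{4} (-1)^j C(4,j)(10-j)!
= C(4,0)·10! - C(4,1)·9! + C(4,2)·8! - C(4,3)·7! + C(4,4)·6!
= 3628800 - 1451520 + 241920 - 20160 + 720
= 2399760

2399760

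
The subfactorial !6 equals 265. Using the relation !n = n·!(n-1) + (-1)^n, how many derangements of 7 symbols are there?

1854

!7 = 7·265 - 1 = 1854.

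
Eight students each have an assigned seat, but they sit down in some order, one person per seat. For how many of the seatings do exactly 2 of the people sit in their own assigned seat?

Choose which 2 of the 8 are fixed: C(8,2) = 28.
The other 6 form a derangement: !6 = 265.
Total: 28 × 265 = 7420.

7420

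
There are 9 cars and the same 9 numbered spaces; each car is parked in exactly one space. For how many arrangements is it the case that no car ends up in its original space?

By inclusion-exclusion, !9 = Σ (-1)^k · 9!/k! for k=0..9
= 9! - 9!/1! + 9!/2! - 9!/3! + 9!/4! - 9!/5! + 9!/6! - 9!/7! + 9!/8! - 9!/9!
= 362880 - 362880 + 181440 - 60480 + 15120 - 3024 + 504 - 72 + 9 - 1
= 133496

133496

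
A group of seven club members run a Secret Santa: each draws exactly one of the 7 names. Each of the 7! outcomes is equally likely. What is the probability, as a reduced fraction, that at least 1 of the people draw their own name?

177/280

Favorable outcomes: Σ_{i≥1} C(7,i)·!(7-i) = 7·265 + 21·44 + 35·9 + 35·2 + 21·1 + 7·0 + 1·1 = 3186.
Total outcomes: 7! = 5040.
Probability = 3186/5040 = 177/280.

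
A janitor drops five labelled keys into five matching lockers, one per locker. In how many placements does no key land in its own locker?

44

!5 = 5! · Σ_{k=0}^{5} (-1)^k/k!
= 5! - 5!/1! + 5!/2! - 5!/3! + 5!/4! - 5!/5!
= 120 - 120 + 60 - 20 + 5 - 1
= 44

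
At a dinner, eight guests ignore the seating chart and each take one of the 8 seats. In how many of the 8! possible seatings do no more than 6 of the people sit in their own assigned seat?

Sum C(8,i)·!(8-i) for i = 0..6:
  i=0: C(8,0)·!8 = 1·14833 = 14833
  i=1: C(8,1)·!7 = 8·1854 = 14832
  i=2: C(8,2)·!6 = 28·265 = 7420
  i=3: C(8,3)·!5 = 56·44 = 2464
  i=4: C(8,4)·!4 = 70·9 = 630
  i=5: C(8,5)·!3 = 56·2 = 112
  i=6: C(8,6)·!2 = 28·1 = 28
Total = 40319.

40319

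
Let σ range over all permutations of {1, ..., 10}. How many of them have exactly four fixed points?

Pick the 4 fixed positions: C(10,4) = 210 ways.
The other 6 form a derangement: !6 = 265.
Total: 210 × 265 = 55650.

55650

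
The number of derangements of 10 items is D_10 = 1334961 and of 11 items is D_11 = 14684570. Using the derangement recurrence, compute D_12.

176214841

D_12 = (12-1)·(D_11 + D_10) = 11·(14684570 + 1334961) = 11·16019531 = 176214841.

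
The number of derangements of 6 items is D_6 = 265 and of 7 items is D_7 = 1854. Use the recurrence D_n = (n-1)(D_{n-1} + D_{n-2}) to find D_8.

14833

D_8 = (8-1)·(D_7 + D_6) = 7·(1854 + 265) = 7·2119 = 14833.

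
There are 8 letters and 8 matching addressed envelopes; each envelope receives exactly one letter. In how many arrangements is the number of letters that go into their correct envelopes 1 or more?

Sum C(8,i)·!(8-i) for i = 1..8:
  i=1: C(8,1)·!7 = 8·1854 = 14832
  i=2: C(8,2)·!6 = 28·265 = 7420
  i=3: C(8,3)·!5 = 56·44 = 2464
  i=4: C(8,4)·!4 = 70·9 = 630
  i=5: C(8,5)·!3 = 56·2 = 112
  i=6: C(8,6)·!2 = 28·1 = 28
  i=7: C(8,7)·!1 = 8·0 = 0
  i=8: C(8,8)·!0 = 1·1 = 1
Total = 25487.

25487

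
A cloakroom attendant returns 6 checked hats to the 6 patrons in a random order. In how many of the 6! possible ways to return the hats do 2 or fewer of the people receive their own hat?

664

Sum C(6,i)·!(6-i) for i = 0..2:
  i=0: C(6,0)·!6 = 1·265 = 265
  i=1: C(6,1)·!5 = 6·44 = 264
  i=2: C(6,2)·!4 = 15·9 = 135
Total = 664.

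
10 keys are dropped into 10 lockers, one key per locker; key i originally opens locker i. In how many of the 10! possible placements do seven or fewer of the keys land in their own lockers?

Sum C(10,i)·!(10-i) for i = 0..7:
  i=0: C(10,0)·!10 = 1·1334961 = 1334961
  i=1: C(10,1)·!9 = 10·133496 = 1334960
  i=2: C(10,2)·!8 = 45·14833 = 667485
  i=3: C(10,3)·!7 = 120·1854 = 222480
  i=4: C(10,4)·!6 = 210·265 = 55650
  i=5: C(10,5)·!5 = 252·44 = 11088
  i=6: C(10,6)·!4 = 210·9 = 1890
  i=7: C(10,7)·!3 = 120·2 = 240
Total = 3628754.

3628754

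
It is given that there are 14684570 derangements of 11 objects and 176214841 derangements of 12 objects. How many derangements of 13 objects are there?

2290792932

!13 = (13-1)·(!12 + !11) = 12·(176214841 + 14684570) = 12·190899411 = 2290792932.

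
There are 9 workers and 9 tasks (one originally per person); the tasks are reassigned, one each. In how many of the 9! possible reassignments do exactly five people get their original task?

1134

Pick the 5 fixed positions: C(9,5) = 126 ways.
The other 4 form a derangement: !4 = 9.
Total: 126 × 9 = 1134.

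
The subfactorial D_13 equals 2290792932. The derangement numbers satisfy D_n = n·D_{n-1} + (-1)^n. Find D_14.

D_14 = 14·2290792932 + 1 = 32071101049.

32071101049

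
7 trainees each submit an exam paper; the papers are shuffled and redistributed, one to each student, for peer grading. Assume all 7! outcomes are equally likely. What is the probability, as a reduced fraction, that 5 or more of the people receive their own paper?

11/2520

Favorable outcomes: Σ_{i≥5} C(7,i)·!(7-i) = 21·1 + 7·0 + 1·1 = 22.
Total outcomes: 7! = 5040.
Probability = 22/5040 = 11/2520.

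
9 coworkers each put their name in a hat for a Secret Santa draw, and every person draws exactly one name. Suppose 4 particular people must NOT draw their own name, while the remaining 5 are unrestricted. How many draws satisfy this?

229080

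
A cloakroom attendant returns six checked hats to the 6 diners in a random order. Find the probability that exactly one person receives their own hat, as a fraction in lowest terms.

Favorable outcomes: C(6,1)·!5 = 6·44 = 264.
Total outcomes: 6! = 720.
Probability = 264/720 = 11/30.

11/30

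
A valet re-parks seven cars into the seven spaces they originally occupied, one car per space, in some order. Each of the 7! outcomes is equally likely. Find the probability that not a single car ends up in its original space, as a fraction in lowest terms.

103/280

Favorable outcomes: !7 = 1854.
Total outcomes: 7! = 5040.
Probability = 1854/5040 = 103/280.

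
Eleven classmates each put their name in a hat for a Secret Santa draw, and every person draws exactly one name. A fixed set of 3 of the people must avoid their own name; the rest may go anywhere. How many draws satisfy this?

Inclusion-exclusion on the 3 forbidden self-matches:
Σ_{j=0}^{3} (-1)^j C(3,j)(11-j)!
= C(3,0)·11! - C(3,1)·10! + C(3,2)·9! - C(3,3)·8!
= 39916800 - 10886400 + 1088640 - 40320
= 30078720

30078720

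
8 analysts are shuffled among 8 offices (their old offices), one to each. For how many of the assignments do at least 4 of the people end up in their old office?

771

# with exactly i fixed is C(8,i)·!(8-i); sum over i=4..8:
  i=4: C(8,4)·!4 = 70·9 = 630
  i=5: C(8,5)·!3 = 56·2 = 112
  i=6: C(8,6)·!2 = 28·1 = 28
  i=7: C(8,7)·!1 = 8·0 = 0
  i=8: C(8,8)·!0 = 1·1 = 1
Total = 771.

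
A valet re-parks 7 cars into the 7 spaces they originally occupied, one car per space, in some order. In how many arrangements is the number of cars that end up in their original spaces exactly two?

Choose which 2 of the 7 are fixed: C(7,2) = 21.
The remaining 5 must be deranged: !5 = 44.
Total: 21 × 44 = 924.

924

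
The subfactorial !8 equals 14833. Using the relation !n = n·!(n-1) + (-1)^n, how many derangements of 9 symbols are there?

133496

!9 = 9·14833 - 1 = 133496.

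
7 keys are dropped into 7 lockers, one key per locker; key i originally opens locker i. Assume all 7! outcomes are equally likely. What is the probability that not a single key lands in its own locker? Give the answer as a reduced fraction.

Favorable outcomes: !7 = 1854.
Total outcomes: 7! = 5040.
Probability = 1854/5040 = 103/280.

103/280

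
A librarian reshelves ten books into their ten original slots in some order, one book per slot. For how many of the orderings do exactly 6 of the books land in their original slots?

1890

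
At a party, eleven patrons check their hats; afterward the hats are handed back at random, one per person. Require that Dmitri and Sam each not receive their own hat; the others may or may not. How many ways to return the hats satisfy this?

33022080

Let A_j be the event that the j-th constrained one is fixed. By inclusion-exclusion over the 2 events:
Σ_{j=0}^{2} (-1)^j C(2,j)(11-j)!
= C(2,0)·11! - C(2,1)·10! + C(2,2)·9!
= 39916800 - 7257600 + 362880
= 33022080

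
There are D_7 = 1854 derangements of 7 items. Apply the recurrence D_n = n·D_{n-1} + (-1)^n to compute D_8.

14833

D_8 = 8·1854 + 1 = 14833.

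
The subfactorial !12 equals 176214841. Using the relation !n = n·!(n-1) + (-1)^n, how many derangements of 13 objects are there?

2290792932

!13 = 13·176214841 - 1 = 2290792932.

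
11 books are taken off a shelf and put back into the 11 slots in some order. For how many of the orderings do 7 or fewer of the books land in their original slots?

Sum C(11,i)·!(11-i) for i = 0..7:
  i=0: C(11,0)·!11 = 1·14684570 = 14684570
  i=1: C(11,1)·!10 = 11·1334961 = 14684571
  i=2: C(11,2)·!9 = 55·133496 = 7342280
  i=3: C(11,3)·!8 = 165·14833 = 2447445
  i=4: C(11,4)·!7 = 330·1854 = 611820
  i=5: C(11,5)·!6 = 462·265 = 122430
  i=6: C(11,6)·!5 = 462·44 = 20328
  i=7: C(11,7)·!4 = 330·9 = 2970
Total = 39916414.

39916414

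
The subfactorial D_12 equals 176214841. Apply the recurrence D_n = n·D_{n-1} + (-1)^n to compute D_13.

D_13 = 13·176214841 - 1 = 2290792932.

2290792932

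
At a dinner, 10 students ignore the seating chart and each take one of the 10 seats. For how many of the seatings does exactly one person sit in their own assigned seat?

Pick the single fixed position: C(10,1) = 10 ways.
The other 9 form a derangement: !9 = 133496.
Total: 10 × 133496 = 1334960.

1334960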